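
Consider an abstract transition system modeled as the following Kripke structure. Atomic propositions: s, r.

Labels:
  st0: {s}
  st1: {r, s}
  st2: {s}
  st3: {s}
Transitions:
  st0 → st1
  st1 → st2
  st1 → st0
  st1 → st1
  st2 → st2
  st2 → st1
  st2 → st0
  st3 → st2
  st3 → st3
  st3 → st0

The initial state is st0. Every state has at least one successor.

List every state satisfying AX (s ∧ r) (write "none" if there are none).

{st0}

States satisfying s ∧ r: {st1}.
States satisfying AX (s ∧ r): {st0}.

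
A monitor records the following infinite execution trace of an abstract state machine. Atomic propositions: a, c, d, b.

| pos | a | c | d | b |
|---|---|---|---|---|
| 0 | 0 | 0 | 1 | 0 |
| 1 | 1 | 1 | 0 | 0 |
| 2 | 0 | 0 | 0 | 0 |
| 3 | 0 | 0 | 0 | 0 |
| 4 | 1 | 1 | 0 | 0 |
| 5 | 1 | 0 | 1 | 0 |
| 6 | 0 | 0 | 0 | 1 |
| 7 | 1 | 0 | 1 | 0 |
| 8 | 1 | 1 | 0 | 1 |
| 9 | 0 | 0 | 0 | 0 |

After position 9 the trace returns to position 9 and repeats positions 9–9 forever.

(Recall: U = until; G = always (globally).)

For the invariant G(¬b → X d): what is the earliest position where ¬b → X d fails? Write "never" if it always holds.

0

At position 0 the labels are {d} and the next position 1 has {a, c}, so ¬b → X d is false there. This is the first violation.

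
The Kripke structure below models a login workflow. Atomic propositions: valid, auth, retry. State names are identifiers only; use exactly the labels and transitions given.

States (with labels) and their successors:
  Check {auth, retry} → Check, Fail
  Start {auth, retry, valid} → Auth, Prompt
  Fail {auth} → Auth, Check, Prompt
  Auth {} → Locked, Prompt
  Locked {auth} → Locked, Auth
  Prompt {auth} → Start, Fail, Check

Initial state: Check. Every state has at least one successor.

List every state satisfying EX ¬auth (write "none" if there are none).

{Start, Fail, Locked}

States satisfying ¬auth: {Auth}.
States satisfying EX ¬auth: {Start, Fail, Locked}.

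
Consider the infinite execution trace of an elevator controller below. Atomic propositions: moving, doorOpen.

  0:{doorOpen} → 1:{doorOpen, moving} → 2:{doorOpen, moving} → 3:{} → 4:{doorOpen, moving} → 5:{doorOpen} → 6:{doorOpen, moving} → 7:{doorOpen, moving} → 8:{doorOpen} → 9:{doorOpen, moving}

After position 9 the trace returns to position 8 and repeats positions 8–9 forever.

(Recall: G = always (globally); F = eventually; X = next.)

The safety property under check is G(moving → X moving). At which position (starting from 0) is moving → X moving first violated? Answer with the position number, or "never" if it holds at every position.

2

Check moving → X moving at each position in order: 0 ✓, 1 ✓.
At position 2 the labels are {doorOpen, moving} and the next position 3 has {}, so moving → X moving is false there. This is the first violation.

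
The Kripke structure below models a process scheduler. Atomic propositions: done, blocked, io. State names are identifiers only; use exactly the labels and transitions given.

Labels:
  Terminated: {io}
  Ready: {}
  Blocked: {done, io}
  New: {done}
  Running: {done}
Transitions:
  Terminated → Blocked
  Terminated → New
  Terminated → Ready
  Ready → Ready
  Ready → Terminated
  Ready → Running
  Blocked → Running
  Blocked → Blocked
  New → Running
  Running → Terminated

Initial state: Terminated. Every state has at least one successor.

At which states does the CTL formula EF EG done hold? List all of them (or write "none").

States satisfying EG done: {Blocked}.
States satisfying EF EG done: {Terminated, Ready, Blocked, New, Running}.

{Terminated, Ready, Blocked, New, Running}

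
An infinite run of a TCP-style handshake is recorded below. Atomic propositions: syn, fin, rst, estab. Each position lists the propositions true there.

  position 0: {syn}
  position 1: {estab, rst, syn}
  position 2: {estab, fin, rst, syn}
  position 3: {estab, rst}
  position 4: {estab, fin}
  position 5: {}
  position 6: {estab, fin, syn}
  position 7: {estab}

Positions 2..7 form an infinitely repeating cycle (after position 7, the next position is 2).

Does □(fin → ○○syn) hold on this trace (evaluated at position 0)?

fin → ○○syn must hold at every position from 0 onward. It fails at position 2, so □(fin → ○○syn) is false.
Positions where fin holds: 2, 4, 6.
Check ○○syn at each: 2→fails, 4→ok, 6→ok.

No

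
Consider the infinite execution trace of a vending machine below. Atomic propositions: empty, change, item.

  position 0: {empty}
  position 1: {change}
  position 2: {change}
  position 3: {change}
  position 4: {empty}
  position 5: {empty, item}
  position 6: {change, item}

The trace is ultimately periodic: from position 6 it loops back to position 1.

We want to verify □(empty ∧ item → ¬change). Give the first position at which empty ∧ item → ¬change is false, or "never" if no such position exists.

empty ∧ item → ¬change holds at every position 0..6, and those are all the positions the trace ever visits, so the invariant □(empty ∧ item → ¬change) is never violated.

never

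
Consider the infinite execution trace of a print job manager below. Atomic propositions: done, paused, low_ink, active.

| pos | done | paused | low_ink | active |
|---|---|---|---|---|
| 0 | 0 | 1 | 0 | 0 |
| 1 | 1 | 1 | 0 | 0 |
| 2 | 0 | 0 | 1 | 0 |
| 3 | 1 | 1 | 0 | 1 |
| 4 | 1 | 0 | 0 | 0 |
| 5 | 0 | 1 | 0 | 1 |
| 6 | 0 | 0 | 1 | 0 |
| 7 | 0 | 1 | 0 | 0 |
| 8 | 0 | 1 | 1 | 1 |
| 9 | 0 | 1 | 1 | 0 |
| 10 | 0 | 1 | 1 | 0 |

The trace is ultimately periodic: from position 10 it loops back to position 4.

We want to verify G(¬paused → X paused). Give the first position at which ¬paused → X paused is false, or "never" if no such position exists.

never

¬paused → X paused holds at every position 0..10, and those are all the positions the trace ever visits, so the invariant G(¬paused → X paused) is never violated.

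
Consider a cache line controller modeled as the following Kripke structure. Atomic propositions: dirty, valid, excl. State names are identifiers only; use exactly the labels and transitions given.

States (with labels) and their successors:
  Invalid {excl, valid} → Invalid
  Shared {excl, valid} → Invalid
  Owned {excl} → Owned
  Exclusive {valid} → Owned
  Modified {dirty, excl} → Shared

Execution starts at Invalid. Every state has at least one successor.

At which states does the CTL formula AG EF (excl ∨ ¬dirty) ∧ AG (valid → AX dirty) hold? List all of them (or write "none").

{Owned}

States satisfying EF (excl ∨ ¬dirty): {Invalid, Shared, Owned, Exclusive, Modified}.
States satisfying AG EF (excl ∨ ¬dirty): {Invalid, Shared, Owned, Exclusive, Modified}.
States satisfying valid → AX dirty: {Owned, Modified}.
States satisfying AG (valid → AX dirty): {Owned}.
States satisfying AG EF (excl ∨ ¬dirty) ∧ AG (valid → AX dirty): {Owned}.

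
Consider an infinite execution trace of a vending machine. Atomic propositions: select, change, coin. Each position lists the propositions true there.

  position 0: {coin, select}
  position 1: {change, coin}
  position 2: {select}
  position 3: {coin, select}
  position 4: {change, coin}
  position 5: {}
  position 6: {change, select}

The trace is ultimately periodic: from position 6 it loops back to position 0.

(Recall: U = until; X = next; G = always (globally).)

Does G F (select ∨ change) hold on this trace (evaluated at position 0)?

F (select ∨ change) holds at every position 0..6, and those are all positions ever visited, so G F (select ∨ change) holds.

Holds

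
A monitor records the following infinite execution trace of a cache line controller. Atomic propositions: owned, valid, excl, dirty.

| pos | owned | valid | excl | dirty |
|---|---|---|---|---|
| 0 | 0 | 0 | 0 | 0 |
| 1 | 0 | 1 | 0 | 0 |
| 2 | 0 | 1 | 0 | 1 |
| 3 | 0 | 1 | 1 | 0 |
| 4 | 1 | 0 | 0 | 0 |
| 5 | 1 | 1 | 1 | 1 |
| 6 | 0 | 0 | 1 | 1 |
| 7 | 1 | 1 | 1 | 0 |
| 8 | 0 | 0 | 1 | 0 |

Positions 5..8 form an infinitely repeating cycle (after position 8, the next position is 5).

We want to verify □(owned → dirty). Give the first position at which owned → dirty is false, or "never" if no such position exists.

4

Check owned → dirty at each position in order: 0 ✓, 1 ✓, 2 ✓, 3 ✓.
At position 4 the labels are {owned}, so owned → dirty is false there. This is the first violation.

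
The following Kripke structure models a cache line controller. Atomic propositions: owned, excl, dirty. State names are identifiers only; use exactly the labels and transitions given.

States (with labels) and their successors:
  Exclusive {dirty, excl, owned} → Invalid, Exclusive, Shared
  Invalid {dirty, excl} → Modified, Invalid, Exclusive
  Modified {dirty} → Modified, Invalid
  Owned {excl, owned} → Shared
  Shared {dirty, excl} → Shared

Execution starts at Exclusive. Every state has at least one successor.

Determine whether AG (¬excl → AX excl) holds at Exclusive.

States satisfying ¬excl → AX excl: {Exclusive, Invalid, Owned, Shared}.
States satisfying AG (¬excl → AX excl): {Owned, Shared}.
Modified is reachable from Exclusive and violates ¬excl → AX excl, so AG fails at Exclusive.
Exclusive ∉ Sat(AG (¬excl → AX excl)).

No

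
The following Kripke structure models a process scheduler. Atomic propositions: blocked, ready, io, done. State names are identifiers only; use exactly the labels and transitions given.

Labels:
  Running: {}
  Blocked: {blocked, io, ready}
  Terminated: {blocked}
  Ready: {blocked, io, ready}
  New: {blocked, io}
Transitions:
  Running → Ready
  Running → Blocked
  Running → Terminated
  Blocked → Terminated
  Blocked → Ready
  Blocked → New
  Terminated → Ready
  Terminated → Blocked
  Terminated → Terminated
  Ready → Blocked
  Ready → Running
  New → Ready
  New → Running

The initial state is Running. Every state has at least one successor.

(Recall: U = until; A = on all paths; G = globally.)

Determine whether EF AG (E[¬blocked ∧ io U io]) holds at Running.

Does not hold

States satisfying AG (E[¬blocked ∧ io U io]): ∅.
States satisfying EF AG (E[¬blocked ∧ io U io]): ∅.
No suitable path/successor from Running witnesses the formula.
Running ∉ Sat(EF AG (E[¬blocked ∧ io U io])).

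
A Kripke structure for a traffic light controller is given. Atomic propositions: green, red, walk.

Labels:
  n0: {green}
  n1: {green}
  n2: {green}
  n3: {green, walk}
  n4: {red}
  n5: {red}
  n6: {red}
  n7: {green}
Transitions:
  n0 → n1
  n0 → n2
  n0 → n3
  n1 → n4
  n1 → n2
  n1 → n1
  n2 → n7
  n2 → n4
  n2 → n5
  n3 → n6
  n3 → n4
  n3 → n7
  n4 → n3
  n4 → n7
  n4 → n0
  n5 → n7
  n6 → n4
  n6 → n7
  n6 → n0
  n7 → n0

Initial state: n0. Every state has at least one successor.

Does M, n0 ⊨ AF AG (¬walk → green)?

States satisfying AG (¬walk → green): ∅.
States satisfying AF AG (¬walk → green): ∅.
There is a path from n0 along which AG (¬walk → green) never holds.
n0 ∉ Sat(AF AG (¬walk → green)).

No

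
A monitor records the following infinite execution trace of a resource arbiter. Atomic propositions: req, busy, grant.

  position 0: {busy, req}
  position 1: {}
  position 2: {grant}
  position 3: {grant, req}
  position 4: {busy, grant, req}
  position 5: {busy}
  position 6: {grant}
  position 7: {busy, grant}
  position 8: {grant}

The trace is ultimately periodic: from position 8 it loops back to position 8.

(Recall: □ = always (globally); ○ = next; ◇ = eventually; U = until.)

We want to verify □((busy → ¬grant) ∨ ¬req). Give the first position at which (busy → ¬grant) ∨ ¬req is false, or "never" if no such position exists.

Check (busy → ¬grant) ∨ ¬req at each position in order: 0 ✓, 1 ✓, 2 ✓, 3 ✓.
At position 4 the labels are {busy, grant, req}, so (busy → ¬grant) ∨ ¬req is false there. This is the first violation.

4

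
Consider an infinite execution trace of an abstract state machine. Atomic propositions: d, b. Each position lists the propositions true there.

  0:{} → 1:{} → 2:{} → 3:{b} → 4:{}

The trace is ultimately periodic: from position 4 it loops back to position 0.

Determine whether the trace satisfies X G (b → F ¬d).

Yes

The position after 0 is 1; G (b → F ¬d) is true there.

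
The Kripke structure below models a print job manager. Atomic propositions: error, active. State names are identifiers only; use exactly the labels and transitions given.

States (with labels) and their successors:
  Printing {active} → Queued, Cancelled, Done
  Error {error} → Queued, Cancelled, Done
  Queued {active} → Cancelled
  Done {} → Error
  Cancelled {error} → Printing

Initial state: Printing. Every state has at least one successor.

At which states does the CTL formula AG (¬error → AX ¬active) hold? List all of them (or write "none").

States satisfying ¬error → AX ¬active: {Error, Queued, Done, Cancelled}.
States satisfying AG (¬error → AX ¬active): ∅.

none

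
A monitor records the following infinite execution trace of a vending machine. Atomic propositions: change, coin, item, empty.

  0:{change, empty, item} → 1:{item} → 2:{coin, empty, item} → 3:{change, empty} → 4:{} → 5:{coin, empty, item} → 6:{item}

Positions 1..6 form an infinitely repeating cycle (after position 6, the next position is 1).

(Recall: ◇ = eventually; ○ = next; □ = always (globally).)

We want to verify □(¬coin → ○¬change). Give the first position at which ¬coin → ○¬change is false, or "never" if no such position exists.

¬coin → ○¬change holds at every position 0..6, and those are all the positions the trace ever visits, so the invariant □(¬coin → ○¬change) is never violated.

never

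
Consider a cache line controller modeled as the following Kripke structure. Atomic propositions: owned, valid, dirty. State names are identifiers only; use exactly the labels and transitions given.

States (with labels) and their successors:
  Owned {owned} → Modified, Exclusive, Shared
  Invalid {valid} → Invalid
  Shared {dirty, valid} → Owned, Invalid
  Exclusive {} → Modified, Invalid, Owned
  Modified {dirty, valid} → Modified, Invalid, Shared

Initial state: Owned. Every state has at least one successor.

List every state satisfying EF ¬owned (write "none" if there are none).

States satisfying ¬owned: {Invalid, Shared, Exclusive, Modified}.
States satisfying EF ¬owned: {Owned, Invalid, Shared, Exclusive, Modified}.

{Owned, Invalid, Shared, Exclusive, Modified}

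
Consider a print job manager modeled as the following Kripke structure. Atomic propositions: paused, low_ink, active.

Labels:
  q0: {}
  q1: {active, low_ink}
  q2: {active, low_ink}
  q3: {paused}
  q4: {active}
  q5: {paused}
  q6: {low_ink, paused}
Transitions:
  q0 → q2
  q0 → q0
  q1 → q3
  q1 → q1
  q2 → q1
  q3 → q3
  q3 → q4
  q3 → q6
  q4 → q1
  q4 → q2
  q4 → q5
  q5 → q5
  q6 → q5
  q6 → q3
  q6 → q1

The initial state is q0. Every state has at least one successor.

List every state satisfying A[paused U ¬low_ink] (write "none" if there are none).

{q0, q3, q4, q5}

States satisfying paused: {q3, q5, q6}.
States satisfying ¬low_ink: {q0, q3, q4, q5}.
States satisfying A[paused U ¬low_ink]: {q0, q3, q4, q5}.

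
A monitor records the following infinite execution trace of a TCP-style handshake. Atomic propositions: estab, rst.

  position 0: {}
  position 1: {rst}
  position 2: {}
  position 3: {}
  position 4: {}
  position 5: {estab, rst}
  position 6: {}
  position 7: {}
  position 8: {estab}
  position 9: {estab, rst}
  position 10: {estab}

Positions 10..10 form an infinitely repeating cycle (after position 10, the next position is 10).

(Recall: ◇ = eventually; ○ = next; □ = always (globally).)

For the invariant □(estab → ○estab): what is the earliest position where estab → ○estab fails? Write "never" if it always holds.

Check estab → ○estab at each position in order: 0 ✓, 1 ✓, 2 ✓, 3 ✓, 4 ✓.
At position 5 the labels are {estab, rst} and the next position 6 has {}, so estab → ○estab is false there. This is the first violation.

5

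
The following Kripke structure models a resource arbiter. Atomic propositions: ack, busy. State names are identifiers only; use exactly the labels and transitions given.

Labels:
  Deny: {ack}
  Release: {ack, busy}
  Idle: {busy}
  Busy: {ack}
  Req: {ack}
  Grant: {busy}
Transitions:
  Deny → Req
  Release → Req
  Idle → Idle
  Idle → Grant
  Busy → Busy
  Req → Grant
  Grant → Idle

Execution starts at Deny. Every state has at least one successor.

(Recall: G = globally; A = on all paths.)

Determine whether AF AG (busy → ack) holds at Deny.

Violated

States satisfying AG (busy → ack): {Busy}.
States satisfying AF AG (busy → ack): {Busy}.
There is a path from Deny along which AG (busy → ack) never holds.
Deny ∉ Sat(AF AG (busy → ack)).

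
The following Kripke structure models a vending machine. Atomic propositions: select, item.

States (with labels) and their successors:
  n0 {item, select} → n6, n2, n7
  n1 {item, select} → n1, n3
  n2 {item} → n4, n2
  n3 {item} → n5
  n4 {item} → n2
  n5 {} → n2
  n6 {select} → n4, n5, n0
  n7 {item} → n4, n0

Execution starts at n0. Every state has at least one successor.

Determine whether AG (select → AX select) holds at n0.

Violated

States satisfying select → AX select: {n2, n3, n4, n5, n7}.
States satisfying AG (select → AX select): {n2, n3, n4, n5}.
n0 is reachable from n0 and violates select → AX select, so AG fails at n0.
n0 ∉ Sat(AG (select → AX select)).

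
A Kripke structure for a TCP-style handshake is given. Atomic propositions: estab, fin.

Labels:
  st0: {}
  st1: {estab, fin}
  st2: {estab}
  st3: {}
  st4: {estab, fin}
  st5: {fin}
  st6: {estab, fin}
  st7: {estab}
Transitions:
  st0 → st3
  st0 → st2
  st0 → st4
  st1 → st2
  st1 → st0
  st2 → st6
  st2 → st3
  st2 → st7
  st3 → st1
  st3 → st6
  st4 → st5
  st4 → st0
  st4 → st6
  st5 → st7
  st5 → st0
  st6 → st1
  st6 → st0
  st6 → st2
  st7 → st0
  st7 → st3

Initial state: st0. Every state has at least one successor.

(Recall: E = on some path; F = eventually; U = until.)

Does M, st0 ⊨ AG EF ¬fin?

Holds

States satisfying EF ¬fin: {st0, st1, st2, st3, st4, st5, st6, st7}.
States satisfying AG EF ¬fin: {st0, st1, st2, st3, st4, st5, st6, st7}.
Every state reachable from st0 satisfies EF ¬fin.
st0 ∈ Sat(AG EF ¬fin).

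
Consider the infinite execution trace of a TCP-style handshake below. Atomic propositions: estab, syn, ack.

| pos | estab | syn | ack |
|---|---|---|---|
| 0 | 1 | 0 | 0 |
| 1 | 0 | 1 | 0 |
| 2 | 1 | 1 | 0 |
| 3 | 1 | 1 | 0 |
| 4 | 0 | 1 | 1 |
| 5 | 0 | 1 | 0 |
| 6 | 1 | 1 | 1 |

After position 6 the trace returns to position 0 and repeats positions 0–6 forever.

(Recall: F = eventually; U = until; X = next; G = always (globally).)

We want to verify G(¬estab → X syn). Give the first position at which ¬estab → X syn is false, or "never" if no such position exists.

¬estab → X syn holds at every position 0..6, and those are all the positions the trace ever visits, so the invariant G(¬estab → X syn) is never violated.

never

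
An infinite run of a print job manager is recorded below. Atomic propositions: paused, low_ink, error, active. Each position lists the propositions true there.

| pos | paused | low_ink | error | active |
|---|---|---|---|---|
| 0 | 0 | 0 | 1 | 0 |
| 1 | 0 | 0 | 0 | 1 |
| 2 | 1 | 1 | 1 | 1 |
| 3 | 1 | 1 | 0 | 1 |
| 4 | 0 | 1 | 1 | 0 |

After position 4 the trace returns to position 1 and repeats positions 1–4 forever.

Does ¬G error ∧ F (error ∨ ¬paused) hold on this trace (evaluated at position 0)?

error ∨ ¬paused holds at position 0, which is reachable from 0, so F (error ∨ ¬paused) holds.
At position 0: ¬G error is true; F (error ∨ ¬paused) is true; so ¬G error ∧ F (error ∨ ¬paused) is true.

Satisfied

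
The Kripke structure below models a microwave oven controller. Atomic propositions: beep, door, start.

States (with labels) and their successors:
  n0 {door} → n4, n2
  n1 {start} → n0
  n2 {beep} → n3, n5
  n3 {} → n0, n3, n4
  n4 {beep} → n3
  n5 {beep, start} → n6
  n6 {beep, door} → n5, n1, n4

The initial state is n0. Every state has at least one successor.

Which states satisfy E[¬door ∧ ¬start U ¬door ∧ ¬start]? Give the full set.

States satisfying ¬door ∧ ¬start: {n2, n3, n4}.
States satisfying E[¬door ∧ ¬start U ¬door ∧ ¬start]: {n2, n3, n4}.

{n2, n3, n4}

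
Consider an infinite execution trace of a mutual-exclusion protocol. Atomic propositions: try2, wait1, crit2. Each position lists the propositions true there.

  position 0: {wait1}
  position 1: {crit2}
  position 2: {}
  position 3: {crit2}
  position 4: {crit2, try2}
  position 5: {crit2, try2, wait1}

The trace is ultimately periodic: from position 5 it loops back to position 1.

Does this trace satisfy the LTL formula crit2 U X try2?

Does not hold

Walking from position 0: at position 0, X try2 has not yet held and crit2 fails, so crit2 U X try2 is false.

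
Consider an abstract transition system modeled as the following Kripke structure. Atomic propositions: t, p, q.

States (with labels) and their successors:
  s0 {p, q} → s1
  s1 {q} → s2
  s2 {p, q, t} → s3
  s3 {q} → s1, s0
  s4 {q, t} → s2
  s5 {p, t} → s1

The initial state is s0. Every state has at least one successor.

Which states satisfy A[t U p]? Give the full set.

{s0, s2, s4, s5}

States satisfying t: {s2, s4, s5}.
States satisfying p: {s0, s2, s5}.
States satisfying A[t U p]: {s0, s2, s4, s5}.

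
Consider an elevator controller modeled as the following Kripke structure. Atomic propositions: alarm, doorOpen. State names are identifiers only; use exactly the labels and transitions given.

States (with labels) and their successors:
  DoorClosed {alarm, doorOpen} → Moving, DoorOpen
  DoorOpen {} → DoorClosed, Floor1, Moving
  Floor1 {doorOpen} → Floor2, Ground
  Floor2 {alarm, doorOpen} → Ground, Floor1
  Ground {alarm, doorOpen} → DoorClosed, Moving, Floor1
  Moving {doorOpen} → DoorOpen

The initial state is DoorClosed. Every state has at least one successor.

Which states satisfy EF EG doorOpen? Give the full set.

{DoorClosed, DoorOpen, Floor1, Floor2, Ground, Moving}

States satisfying EG doorOpen: {Floor1, Floor2, Ground}.
States satisfying EF EG doorOpen: {DoorClosed, DoorOpen, Floor1, Floor2, Ground, Moving}.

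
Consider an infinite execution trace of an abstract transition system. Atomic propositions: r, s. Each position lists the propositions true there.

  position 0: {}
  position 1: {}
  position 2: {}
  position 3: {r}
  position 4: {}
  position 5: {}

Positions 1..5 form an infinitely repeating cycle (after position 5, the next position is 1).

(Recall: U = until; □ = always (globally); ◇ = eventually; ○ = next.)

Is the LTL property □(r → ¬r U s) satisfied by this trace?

r → ¬r U s must hold at every position from 0 onward. It fails at position 3, so □(r → ¬r U s) is false.
Positions where r holds: 3.
Check ¬r U s at each: 3→fails.

Violated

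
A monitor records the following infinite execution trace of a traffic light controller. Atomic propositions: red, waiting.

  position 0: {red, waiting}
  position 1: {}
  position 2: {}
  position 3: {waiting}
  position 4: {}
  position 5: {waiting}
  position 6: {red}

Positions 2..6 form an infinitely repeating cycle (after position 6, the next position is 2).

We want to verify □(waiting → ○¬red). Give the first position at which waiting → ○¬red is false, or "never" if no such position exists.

5

Check waiting → ○¬red at each position in order: 0 ✓, 1 ✓, 2 ✓, 3 ✓, 4 ✓.
At position 5 the labels are {waiting} and the next position 6 has {red}, so waiting → ○¬red is false there. This is the first violation.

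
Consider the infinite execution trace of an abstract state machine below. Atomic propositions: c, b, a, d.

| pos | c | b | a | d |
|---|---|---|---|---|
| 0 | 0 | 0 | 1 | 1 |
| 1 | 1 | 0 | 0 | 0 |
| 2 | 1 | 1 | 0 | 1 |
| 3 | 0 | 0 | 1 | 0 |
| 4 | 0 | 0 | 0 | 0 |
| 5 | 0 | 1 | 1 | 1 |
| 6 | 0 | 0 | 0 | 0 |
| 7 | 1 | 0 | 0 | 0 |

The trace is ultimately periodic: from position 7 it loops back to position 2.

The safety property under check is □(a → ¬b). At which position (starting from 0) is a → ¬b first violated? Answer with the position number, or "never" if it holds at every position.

5

Check a → ¬b at each position in order: 0 ✓, 1 ✓, 2 ✓, 3 ✓, 4 ✓.
At position 5 the labels are {a, b, d}, so a → ¬b is false there. This is the first violation.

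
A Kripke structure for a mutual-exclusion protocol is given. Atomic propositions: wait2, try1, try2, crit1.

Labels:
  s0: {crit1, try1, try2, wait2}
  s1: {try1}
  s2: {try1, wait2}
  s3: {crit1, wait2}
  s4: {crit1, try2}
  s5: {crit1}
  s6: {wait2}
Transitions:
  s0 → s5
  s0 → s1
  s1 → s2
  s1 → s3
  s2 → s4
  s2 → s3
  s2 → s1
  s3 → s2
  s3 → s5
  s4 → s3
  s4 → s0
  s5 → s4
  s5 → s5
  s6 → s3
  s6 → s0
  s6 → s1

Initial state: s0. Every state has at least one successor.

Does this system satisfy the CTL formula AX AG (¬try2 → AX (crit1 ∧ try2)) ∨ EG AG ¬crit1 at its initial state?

No

States satisfying AG (¬try2 → AX (crit1 ∧ try2)): ∅.
States satisfying AX AG (¬try2 → AX (crit1 ∧ try2)): ∅.
States satisfying AG ¬crit1: ∅.
States satisfying EG AG ¬crit1: ∅.
States satisfying AX AG (¬try2 → AX (crit1 ∧ try2)) ∨ EG AG ¬crit1: ∅.
s0 ∉ Sat(AX AG (¬try2 → AX (crit1 ∧ try2)) ∨ EG AG ¬crit1).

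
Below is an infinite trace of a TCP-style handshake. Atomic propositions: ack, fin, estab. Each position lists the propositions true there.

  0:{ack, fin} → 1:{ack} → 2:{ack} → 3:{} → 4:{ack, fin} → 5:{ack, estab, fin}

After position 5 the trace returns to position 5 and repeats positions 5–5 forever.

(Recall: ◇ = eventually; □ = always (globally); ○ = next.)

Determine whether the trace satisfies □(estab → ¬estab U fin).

Yes

estab → ¬estab U fin holds at every position 0..5, and those are all positions ever visited, so □(estab → ¬estab U fin) holds.
Positions where estab holds: 5.
Check ¬estab U fin at each: 5→ok.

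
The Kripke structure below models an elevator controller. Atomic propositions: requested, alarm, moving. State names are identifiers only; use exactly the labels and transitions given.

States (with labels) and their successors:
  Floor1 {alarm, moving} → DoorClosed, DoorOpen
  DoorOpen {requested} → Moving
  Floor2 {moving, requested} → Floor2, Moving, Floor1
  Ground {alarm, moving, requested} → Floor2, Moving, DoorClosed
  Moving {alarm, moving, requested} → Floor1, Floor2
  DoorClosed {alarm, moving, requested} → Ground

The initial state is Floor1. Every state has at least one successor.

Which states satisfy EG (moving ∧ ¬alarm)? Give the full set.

{Floor2}

States satisfying moving ∧ ¬alarm: {Floor2}.
States satisfying EG (moving ∧ ¬alarm): {Floor2}.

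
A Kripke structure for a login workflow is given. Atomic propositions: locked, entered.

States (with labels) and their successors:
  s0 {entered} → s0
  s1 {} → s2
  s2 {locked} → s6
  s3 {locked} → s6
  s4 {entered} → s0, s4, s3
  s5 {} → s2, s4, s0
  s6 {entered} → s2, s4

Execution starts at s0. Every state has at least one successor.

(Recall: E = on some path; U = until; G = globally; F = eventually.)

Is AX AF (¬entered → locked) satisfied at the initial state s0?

Yes

States satisfying AF (¬entered → locked): {s0, s1, s2, s3, s4, s5, s6}.
States satisfying AX AF (¬entered → locked): {s0, s1, s2, s3, s4, s5, s6}.
s0 ∈ Sat(AX AF (¬entered → locked)).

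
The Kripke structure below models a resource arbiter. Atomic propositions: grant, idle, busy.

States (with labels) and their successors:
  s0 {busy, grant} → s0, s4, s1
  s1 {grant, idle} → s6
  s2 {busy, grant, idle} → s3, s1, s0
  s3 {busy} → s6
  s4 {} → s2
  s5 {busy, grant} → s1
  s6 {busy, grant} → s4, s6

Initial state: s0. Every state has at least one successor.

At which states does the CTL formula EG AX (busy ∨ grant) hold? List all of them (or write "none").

States satisfying AX (busy ∨ grant): {s1, s2, s3, s4, s5}.
States satisfying EG AX (busy ∨ grant): ∅.

none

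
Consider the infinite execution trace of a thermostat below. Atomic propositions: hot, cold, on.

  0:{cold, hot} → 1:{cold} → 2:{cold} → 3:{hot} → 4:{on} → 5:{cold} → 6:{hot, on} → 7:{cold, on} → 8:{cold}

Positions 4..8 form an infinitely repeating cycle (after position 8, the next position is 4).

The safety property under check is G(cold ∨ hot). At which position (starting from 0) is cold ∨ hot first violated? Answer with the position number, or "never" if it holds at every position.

Check cold ∨ hot at each position in order: 0 ✓, 1 ✓, 2 ✓, 3 ✓.
At position 4 the labels are {on}, so cold ∨ hot is false there. This is the first violation.

4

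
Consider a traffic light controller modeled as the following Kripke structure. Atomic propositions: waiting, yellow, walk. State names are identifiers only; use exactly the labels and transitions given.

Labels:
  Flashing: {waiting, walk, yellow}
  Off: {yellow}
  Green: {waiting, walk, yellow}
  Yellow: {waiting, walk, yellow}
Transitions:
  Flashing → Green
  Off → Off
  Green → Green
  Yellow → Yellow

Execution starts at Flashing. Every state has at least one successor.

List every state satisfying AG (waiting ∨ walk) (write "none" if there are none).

States satisfying waiting ∨ walk: {Flashing, Green, Yellow}.
States satisfying AG (waiting ∨ walk): {Flashing, Green, Yellow}.

{Flashing, Green, Yellow}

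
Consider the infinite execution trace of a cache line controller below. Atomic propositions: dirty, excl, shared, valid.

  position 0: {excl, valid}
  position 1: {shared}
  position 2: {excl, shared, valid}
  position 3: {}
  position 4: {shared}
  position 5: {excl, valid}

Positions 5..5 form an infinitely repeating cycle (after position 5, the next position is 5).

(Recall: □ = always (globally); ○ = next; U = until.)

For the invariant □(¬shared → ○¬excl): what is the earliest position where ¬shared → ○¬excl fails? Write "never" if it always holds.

5

Check ¬shared → ○¬excl at each position in order: 0 ✓, 1 ✓, 2 ✓, 3 ✓, 4 ✓.
At position 5 the labels are {excl, valid} and the next position 5 has {excl, valid}, so ¬shared → ○¬excl is false there. This is the first violation.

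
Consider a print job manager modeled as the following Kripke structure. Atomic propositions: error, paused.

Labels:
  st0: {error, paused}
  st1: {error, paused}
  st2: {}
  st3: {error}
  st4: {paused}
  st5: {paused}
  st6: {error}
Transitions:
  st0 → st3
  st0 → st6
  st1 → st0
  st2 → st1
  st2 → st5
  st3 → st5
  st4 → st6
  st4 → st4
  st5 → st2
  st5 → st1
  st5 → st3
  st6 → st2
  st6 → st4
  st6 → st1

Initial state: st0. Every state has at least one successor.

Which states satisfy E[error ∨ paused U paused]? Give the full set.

{st0, st1, st3, st4, st5, st6}

States satisfying error ∨ paused: {st0, st1, st3, st4, st5, st6}.
States satisfying paused: {st0, st1, st4, st5}.
States satisfying E[error ∨ paused U paused]: {st0, st1, st3, st4, st5, st6}.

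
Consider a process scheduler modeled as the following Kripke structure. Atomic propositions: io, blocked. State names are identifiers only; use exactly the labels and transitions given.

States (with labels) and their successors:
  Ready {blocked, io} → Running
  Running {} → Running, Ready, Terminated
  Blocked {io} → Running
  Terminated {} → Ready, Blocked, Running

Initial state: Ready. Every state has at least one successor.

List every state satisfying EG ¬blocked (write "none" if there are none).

States satisfying ¬blocked: {Running, Blocked, Terminated}.
States satisfying EG ¬blocked: {Running, Blocked, Terminated}.

{Running, Blocked, Terminated}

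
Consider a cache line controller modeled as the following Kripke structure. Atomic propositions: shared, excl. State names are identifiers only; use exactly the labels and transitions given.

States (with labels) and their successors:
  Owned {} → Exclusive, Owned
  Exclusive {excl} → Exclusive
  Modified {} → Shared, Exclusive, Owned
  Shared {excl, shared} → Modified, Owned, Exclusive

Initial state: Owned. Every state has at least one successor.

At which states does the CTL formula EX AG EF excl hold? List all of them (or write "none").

{Owned, Exclusive, Modified, Shared}

States satisfying AG EF excl: {Owned, Exclusive, Modified, Shared}.
States satisfying EX AG EF excl: {Owned, Exclusive, Modified, Shared}.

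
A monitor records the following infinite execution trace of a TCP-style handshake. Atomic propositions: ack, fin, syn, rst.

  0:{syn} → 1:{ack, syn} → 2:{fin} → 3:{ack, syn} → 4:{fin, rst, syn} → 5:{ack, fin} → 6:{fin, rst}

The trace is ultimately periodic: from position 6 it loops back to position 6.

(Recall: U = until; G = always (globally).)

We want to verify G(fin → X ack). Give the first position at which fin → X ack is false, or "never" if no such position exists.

5

Check fin → X ack at each position in order: 0 ✓, 1 ✓, 2 ✓, 3 ✓, 4 ✓.
At position 5 the labels are {ack, fin} and the next position 6 has {fin, rst}, so fin → X ack is false there. This is the first violation.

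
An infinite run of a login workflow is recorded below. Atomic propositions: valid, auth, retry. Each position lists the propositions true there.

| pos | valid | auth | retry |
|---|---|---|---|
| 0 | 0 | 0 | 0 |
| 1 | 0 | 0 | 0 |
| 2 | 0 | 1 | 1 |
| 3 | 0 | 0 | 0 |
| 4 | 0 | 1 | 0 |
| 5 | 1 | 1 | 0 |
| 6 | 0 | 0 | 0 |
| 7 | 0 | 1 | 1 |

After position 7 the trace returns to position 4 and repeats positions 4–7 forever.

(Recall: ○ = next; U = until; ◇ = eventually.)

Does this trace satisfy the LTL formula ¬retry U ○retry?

Walking from position 0: ○retry first holds at position 1, and ¬retry holds at every earlier position along the way, so ¬retry U ○retry holds.

Yes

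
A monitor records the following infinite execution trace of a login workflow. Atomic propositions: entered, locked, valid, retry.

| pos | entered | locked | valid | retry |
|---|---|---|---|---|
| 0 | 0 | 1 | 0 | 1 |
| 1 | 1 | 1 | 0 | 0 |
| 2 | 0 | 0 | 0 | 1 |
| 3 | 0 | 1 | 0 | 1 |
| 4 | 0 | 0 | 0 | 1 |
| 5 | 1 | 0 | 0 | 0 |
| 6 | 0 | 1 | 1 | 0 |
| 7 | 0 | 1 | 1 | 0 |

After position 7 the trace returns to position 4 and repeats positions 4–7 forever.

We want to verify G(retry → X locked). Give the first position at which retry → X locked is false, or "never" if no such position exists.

Check retry → X locked at each position in order: 0 ✓, 1 ✓, 2 ✓.
At position 3 the labels are {locked, retry} and the next position 4 has {retry}, so retry → X locked is false there. This is the first violation.

3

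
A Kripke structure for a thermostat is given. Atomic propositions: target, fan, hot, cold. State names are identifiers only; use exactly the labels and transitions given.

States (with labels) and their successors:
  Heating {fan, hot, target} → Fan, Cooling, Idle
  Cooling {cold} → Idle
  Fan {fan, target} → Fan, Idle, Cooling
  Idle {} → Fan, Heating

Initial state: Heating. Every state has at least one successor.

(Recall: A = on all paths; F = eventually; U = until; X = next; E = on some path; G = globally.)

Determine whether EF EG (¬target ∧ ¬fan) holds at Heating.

Violated

States satisfying EG (¬target ∧ ¬fan): ∅.
States satisfying EF EG (¬target ∧ ¬fan): ∅.
No suitable path/successor from Heating witnesses the formula.
Heating ∉ Sat(EF EG (¬target ∧ ¬fan)).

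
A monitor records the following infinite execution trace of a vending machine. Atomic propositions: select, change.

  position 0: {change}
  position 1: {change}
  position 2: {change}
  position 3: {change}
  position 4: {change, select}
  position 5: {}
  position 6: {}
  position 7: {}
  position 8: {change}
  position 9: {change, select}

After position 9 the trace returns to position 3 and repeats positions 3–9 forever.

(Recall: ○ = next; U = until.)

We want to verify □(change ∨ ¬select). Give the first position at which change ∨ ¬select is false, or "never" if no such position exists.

change ∨ ¬select holds at every position 0..9, and those are all the positions the trace ever visits, so the invariant □(change ∨ ¬select) is never violated.

never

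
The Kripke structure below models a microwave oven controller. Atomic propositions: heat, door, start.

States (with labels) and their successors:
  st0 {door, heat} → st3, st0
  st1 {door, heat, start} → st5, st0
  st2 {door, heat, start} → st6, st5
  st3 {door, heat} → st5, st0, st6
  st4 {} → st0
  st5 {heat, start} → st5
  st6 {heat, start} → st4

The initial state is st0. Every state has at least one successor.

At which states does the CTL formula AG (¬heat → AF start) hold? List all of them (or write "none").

States satisfying ¬heat → AF start: {st0, st1, st2, st3, st5, st6}.
States satisfying AG (¬heat → AF start): {st5}.

{st5}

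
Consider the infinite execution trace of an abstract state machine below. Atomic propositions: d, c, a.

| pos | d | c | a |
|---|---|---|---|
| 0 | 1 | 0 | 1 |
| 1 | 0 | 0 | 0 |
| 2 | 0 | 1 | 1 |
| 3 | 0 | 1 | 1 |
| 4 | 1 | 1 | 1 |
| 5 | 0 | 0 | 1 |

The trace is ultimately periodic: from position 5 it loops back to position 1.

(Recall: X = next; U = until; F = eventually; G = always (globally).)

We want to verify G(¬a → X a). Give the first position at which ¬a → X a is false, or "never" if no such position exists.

¬a → X a holds at every position 0..5, and those are all the positions the trace ever visits, so the invariant G(¬a → X a) is never violated.

never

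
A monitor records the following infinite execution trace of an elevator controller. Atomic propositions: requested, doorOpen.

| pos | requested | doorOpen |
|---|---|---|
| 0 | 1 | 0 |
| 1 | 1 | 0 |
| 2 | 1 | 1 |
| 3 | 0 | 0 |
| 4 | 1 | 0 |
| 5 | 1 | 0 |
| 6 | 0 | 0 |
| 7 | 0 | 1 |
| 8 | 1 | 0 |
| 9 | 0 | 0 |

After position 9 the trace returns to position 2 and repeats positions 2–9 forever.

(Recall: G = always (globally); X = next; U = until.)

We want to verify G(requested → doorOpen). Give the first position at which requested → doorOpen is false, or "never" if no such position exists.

At position 0 the labels are {requested}, so requested → doorOpen is false there. This is the first violation.

0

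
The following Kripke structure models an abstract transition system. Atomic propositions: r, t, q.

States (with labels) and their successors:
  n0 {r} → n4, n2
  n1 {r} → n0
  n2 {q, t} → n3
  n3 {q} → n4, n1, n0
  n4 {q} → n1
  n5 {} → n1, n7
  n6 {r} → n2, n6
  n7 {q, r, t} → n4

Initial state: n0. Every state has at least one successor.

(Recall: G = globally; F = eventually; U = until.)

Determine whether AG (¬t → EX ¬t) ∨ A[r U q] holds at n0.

Satisfied

States satisfying ¬t → EX ¬t: {n0, n1, n2, n3, n4, n5, n6, n7}.
States satisfying AG (¬t → EX ¬t): {n0, n1, n2, n3, n4, n5, n6, n7}.
States satisfying r: {n0, n1, n6, n7}.
States satisfying q: {n2, n3, n4, n7}.
States satisfying A[r U q]: {n0, n1, n2, n3, n4, n7}.
States satisfying AG (¬t → EX ¬t) ∨ A[r U q]: {n0, n1, n2, n3, n4, n5, n6, n7}.
n0 ∈ Sat(AG (¬t → EX ¬t) ∨ A[r U q]).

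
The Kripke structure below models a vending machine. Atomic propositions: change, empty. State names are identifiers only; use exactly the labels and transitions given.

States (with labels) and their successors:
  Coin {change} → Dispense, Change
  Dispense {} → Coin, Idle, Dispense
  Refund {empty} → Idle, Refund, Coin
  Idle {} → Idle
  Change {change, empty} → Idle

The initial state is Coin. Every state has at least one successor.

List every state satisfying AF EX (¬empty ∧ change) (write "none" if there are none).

States satisfying EX (¬empty ∧ change): {Dispense, Refund}.
States satisfying AF EX (¬empty ∧ change): {Dispense, Refund}.

{Dispense, Refund}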